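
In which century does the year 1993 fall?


Century = (year - 1) // 100 + 1
= (1993 - 1) // 100 + 1
= 1992 // 100 + 1
= 19 + 1

20th century


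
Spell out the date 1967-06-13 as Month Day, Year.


ISO 1967-06-13 parses as year=1967, month=06, day=13
Month 6 -> June

June 13, 1967


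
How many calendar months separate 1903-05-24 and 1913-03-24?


From May 1903 to March 1913
10 years * 12 = 120 months, minus 2 months = 118

118 months


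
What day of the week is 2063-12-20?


Date: December 20, 2063
Anchor: Jan 1, 2063. With p = 2063 - 1 = 2062: (p + p//4 - p//100 + p//400) mod 7 = (2062 + 515 - 20 + 5) mod 7 = 2562 mod 7 = 0 -> Monday (Mon=0 ... Sun=6)
Days before December (Jan-Nov): 334; offset = 334 + 20 - 1 = 353
Weekday index = (0 + 353) mod 7 = 3

Day of the week: Thursday


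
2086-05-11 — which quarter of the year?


Month: May (month 5)
Q1: Jan-Mar, Q2: Apr-Jun, Q3: Jul-Sep, Q4: Oct-Dec

Q2


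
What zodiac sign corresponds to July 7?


Date: July 7
Conventional tropical zodiac dates: Cancer from June 21 onward; Leo starts July 23
July 7 falls within the Cancer range

Cancer


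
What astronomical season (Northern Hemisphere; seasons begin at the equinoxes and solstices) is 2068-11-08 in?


Date: November 8
Astronomical Autumn (approx.; exact equinox/solstice day varies by year): September 22 to December 20
November 8 falls within the Autumn window

Autumn


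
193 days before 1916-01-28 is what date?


Start: 1916-01-28, subtract 193 days
Back 28 days from January 28 reaches December 31, 1915 -> 165 left
December 1915 has 31 days -> back to November 30, 1915 -> 134 left
November 1915 has 30 days -> back to October 31, 1915 -> 104 left
October 1915 has 31 days -> back to September 30, 1915 -> 73 left
September 1915 has 30 days -> back to August 31, 1915 -> 43 left
August 1915 has 31 days -> back to July 31, 1915 -> 12 left
July 1915: 31 - 12 = 19 -> lands on July 19

Result: 1915-07-19


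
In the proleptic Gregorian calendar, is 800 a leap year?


Gregorian leap year rule: divisible by 4, but not by 100, unless also by 400.
800 is divisible by 400 -> leap year

Yes


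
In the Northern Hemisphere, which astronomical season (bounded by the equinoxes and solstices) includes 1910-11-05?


Date: November 5
Astronomical Autumn (approx.; exact equinox/solstice day varies by year): September 22 to December 20
November 5 falls within the Autumn window

Autumn


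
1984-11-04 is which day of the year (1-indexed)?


Date: November 4, 1984
Days in months 1 through 10: 305
Plus 4 days in November

Day of year: 309


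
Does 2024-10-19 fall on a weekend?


Anchor: Jan 1, 2024. With p = 2024 - 1 = 2023: (p + p//4 - p//100 + p//400) mod 7 = (2023 + 505 - 20 + 5) mod 7 = 2513 mod 7 = 0 -> Monday (Mon=0 ... Sun=6)
Day of year: 293; offset = 292
Weekday index = (0 + 292) mod 7 = 5 -> Saturday
Weekend days: Saturday, Sunday

Yes


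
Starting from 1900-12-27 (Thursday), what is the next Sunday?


Current: Thursday
Target: Sunday
Days ahead: 3

Next Sunday: 1900-12-30


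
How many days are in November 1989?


November 1989

30 days


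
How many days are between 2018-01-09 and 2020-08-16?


From 2018-01-09 to 2020-08-16
2018-01-09: day of year = 9
2020-08-16: days before August = 31 + 29 + 31 + 30 + 31 + 30 + 31 = 213 (2020 is a leap year); day of year = 213 + 16 = 229
Rest of 2018: 365 - 9 = 356
Full years 2019 (365): 365
Total = 356 + 365 + 229 = 950

950 days


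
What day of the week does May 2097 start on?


Target: May 1, 2097
Anchor: Jan 1, 2097. With p = 2097 - 1 = 2096: (p + p//4 - p//100 + p//400) mod 7 = (2096 + 524 - 20 + 5) mod 7 = 2605 mod 7 = 1 -> Tuesday (Mon=0 ... Sun=6)
Days before May (Jan-Apr): 120 days
Weekday index = (1 + 120) mod 7 = 2

Wednesday


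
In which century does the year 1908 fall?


Century = (year - 1) // 100 + 1
= (1908 - 1) // 100 + 1
= 1907 // 100 + 1
= 19 + 1

20th century


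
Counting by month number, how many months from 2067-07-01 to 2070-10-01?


From July 2067 to October 2070
3 years * 12 = 36 months, plus 3 months = 39

39 months


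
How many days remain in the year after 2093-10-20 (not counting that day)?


Day of year: 293 of 365
Remaining = 365 - 293

72 days


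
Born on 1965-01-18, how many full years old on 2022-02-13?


Birth: 1965-01-18
Reference: 2022-02-13
Year difference: 2022 - 1965 = 57

57 years old


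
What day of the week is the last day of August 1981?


August 1981 has 31 days
Anchor: Jan 1, 1981. With p = 1981 - 1 = 1980: (p + p//4 - p//100 + p//400) mod 7 = (1980 + 495 - 19 + 4) mod 7 = 2460 mod 7 = 3 -> Thursday (Mon=0 ... Sun=6)
Days before August (Jan-Jul): 212; August 1 index = (3 + 212) mod 7 = 5 -> Saturday
Last day offset: 31 - 1 = 30 days
Weekday index = (5 + 30) mod 7 = 0

Monday, August 31


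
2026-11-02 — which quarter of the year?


Month: November (month 11)
Q1: Jan-Mar, Q2: Apr-Jun, Q3: Jul-Sep, Q4: Oct-Dec

Q4


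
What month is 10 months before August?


August is month 8
8 - 10 = -2; wrap: -2 + 12 = 10

October


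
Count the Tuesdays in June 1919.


June 1919 has 30 days
Anchor: Jan 1, 1919. With p = 1919 - 1 = 1918: (p + p//4 - p//100 + p//400) mod 7 = (1918 + 479 - 19 + 4) mod 7 = 2382 mod 7 = 2 -> Wednesday (Mon=0 ... Sun=6)
Days before June (Jan-May): 151; June 1 index = (2 + 151) mod 7 = 6 -> Sunday
First Tuesday is June 3
Tuesdays: 3, 10, 17, 24

4 Tuesdays


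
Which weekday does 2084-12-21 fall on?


Date: December 21, 2084
Anchor: Jan 1, 2084. With p = 2084 - 1 = 2083: (p + p//4 - p//100 + p//400) mod 7 = (2083 + 520 - 20 + 5) mod 7 = 2588 mod 7 = 5 -> Saturday (Mon=0 ... Sun=6)
Days before December (Jan-Nov): 335; offset = 335 + 21 - 1 = 355
Weekday index = (5 + 355) mod 7 = 3

Day of the week: Thursday


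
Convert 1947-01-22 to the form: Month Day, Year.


ISO 1947-01-22 parses as year=1947, month=01, day=22
Month 1 -> January

January 22, 1947


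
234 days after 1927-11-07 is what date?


Start: 1927-11-07, add 234 days
November 1927 has 30 days: 30 - 7 = 23 days to November 30 -> 211 left
December 1927 has 31 days -> 180 left
January 1928 has 31 days -> 149 left
February 1928 has 29 days -> 120 left
March 1928 has 31 days -> 89 left
April 1928 has 30 days -> 59 left
May 1928 has 31 days -> 28 left
June 1928: 28 <= 30 -> lands on June 28

Result: 1928-06-28


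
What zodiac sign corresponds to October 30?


Date: October 30
Conventional tropical zodiac dates: Scorpio from October 23 onward; Sagittarius starts November 22
October 30 falls within the Scorpio range

Scorpio


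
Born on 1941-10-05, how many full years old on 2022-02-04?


Birth: 1941-10-05
Reference: 2022-02-04
Year difference: 2022 - 1941 = 81
Birthday not yet reached in 2022, subtract 1

80 years old


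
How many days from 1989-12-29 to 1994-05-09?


From 1989-12-29 to 1994-05-09
1989-12-29: days before December = 31 + 28 + 31 + 30 + 31 + 30 + 31 + 31 + 30 + 31 + 30 = 334 (1989 is not a leap year); day of year = 334 + 29 = 363
1994-05-09: days before May = 31 + 28 + 31 + 30 = 120 (1994 is not a leap year); day of year = 120 + 9 = 129
Rest of 1989: 365 - 363 = 2
Full years 1990 (365), 1991 (365), 1992 (366), 1993 (365): 1461
Total = 2 + 1461 + 129 = 1592

1592 days


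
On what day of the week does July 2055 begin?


Target: July 1, 2055
Anchor: Jan 1, 2055. With p = 2055 - 1 = 2054: (p + p//4 - p//100 + p//400) mod 7 = (2054 + 513 - 20 + 5) mod 7 = 2552 mod 7 = 4 -> Friday (Mon=0 ... Sun=6)
Days before July (Jan-Jun): 181 days
Weekday index = (4 + 181) mod 7 = 3

Thursday


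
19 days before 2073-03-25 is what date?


Start: 2073-03-25, subtract 19 days
25 - 19 = 6 stays within March 2073

Result: 2073-03-06


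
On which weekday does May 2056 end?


May 2056 has 31 days
Anchor: Jan 1, 2056. With p = 2056 - 1 = 2055: (p + p//4 - p//100 + p//400) mod 7 = (2055 + 513 - 20 + 5) mod 7 = 2553 mod 7 = 5 -> Saturday (Mon=0 ... Sun=6)
Days before May (Jan-Apr): 121; May 1 index = (5 + 121) mod 7 = 0 -> Monday
Last day offset: 31 - 1 = 30 days
Weekday index = (0 + 30) mod 7 = 2

Wednesday, May 31


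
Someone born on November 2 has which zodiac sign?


Date: November 2
Conventional tropical zodiac dates: Scorpio from October 23 onward; Sagittarius starts November 22
November 2 falls within the Scorpio range

Scorpio


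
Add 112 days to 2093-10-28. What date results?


Start: 2093-10-28, add 112 days
October 2093 has 31 days: 31 - 28 = 3 days to October 31 -> 109 left
November 2093 has 30 days -> 79 left
December 2093 has 31 days -> 48 left
January 2094 has 31 days -> 17 left
February 2094: 17 <= 28 -> lands on February 17

Result: 2094-02-17


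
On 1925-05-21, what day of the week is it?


Date: May 21, 1925
Anchor: Jan 1, 1925. With p = 1925 - 1 = 1924: (p + p//4 - p//100 + p//400) mod 7 = (1924 + 481 - 19 + 4) mod 7 = 2390 mod 7 = 3 -> Thursday (Mon=0 ... Sun=6)
Days before May (Jan-Apr): 120; offset = 120 + 21 - 1 = 140
Weekday index = (3 + 140) mod 7 = 3

Day of the week: Thursday


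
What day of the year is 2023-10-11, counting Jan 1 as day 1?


Date: October 11, 2023
Days in months 1 through 9: 273
Plus 11 days in October

Day of year: 284


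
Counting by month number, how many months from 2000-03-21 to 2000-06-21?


From March 2000 to June 2000
0 years * 12 = 0 months, plus 3 months = 3

3 months


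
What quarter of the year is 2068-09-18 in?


Month: September (month 9)
Q1: Jan-Mar, Q2: Apr-Jun, Q3: Jul-Sep, Q4: Oct-Dec

Q3


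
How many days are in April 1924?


April 1924

30 days


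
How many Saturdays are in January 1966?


January 1966 has 31 days
Anchor: Jan 1, 1966. With p = 1966 - 1 = 1965: (p + p//4 - p//100 + p//400) mod 7 = (1965 + 491 - 19 + 4) mod 7 = 2441 mod 7 = 5 -> Saturday (Mon=0 ... Sun=6)
January 1 is the anchor itself -> Saturday
First Saturday is January 1
Saturdays: 1, 8, 15, 22, 29

5 Saturdays


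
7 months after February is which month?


February is month 2
2 + 7 = 9

September


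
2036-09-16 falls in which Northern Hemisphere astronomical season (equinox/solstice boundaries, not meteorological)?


Date: September 16
Astronomical Summer (approx.; exact equinox/solstice day varies by year): June 21 to September 21
September 16 falls within the Summer window

Summer


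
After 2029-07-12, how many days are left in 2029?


Day of year: 193 of 365
Remaining = 365 - 193

172 days


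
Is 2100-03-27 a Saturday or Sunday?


Anchor: Jan 1, 2100. With p = 2100 - 1 = 2099: (p + p//4 - p//100 + p//400) mod 7 = (2099 + 524 - 20 + 5) mod 7 = 2608 mod 7 = 4 -> Friday (Mon=0 ... Sun=6)
Day of year: 86; offset = 85
Weekday index = (4 + 85) mod 7 = 5 -> Saturday
Weekend days: Saturday, Sunday

Yes


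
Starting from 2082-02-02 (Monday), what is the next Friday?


Current: Monday
Target: Friday
Days ahead: 4

Next Friday: 2082-02-06


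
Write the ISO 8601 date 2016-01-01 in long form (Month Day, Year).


ISO 2016-01-01 parses as year=2016, month=01, day=01
Month 1 -> January

January 1, 2016


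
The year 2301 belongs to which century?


Century = (year - 1) // 100 + 1
= (2301 - 1) // 100 + 1
= 2300 // 100 + 1
= 23 + 1

24th century


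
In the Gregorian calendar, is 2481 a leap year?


Gregorian leap year rule: divisible by 4, but not by 100, unless also by 400.
2481 is not divisible by 4 -> not a leap year

No


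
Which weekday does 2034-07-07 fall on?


Date: July 7, 2034
Anchor: Jan 1, 2034. With p = 2034 - 1 = 2033: (p + p//4 - p//100 + p//400) mod 7 = (2033 + 508 - 20 + 5) mod 7 = 2526 mod 7 = 6 -> Sunday (Mon=0 ... Sun=6)
Days before July (Jan-Jun): 181; offset = 181 + 7 - 1 = 187
Weekday index = (6 + 187) mod 7 = 4

Day of the week: Friday


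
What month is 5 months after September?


September is month 9
9 + 5 = 14; wrap: 14 - 12 = 2

February


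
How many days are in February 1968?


February 1968 (leap year: yes)

29 days


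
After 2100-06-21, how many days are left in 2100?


Day of year: 172 of 365
Remaining = 365 - 172

193 days


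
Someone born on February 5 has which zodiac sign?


Date: February 5
Conventional tropical zodiac dates: Aquarius from January 20 onward; Pisces starts February 19
February 5 falls within the Aquarius range

Aquarius


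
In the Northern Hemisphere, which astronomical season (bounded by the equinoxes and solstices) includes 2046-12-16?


Date: December 16
Astronomical Autumn (approx.; exact equinox/solstice day varies by year): September 22 to December 20
December 16 falls within the Autumn window

Autumn


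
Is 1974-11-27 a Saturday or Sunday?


Anchor: Jan 1, 1974. With p = 1974 - 1 = 1973: (p + p//4 - p//100 + p//400) mod 7 = (1973 + 493 - 19 + 4) mod 7 = 2451 mod 7 = 1 -> Tuesday (Mon=0 ... Sun=6)
Day of year: 331; offset = 330
Weekday index = (1 + 330) mod 7 = 2 -> Wednesday
Weekend days: Saturday, Sunday

No


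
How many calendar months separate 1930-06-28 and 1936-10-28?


From June 1930 to October 1936
6 years * 12 = 72 months, plus 4 months = 76

76 months


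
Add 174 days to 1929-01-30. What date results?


Start: 1929-01-30, add 174 days
January 1929 has 31 days: 31 - 30 = 1 day to January 31 -> 173 left
February 1929 has 28 days -> 145 left
March 1929 has 31 days -> 114 left
April 1929 has 30 days -> 84 left
May 1929 has 31 days -> 53 left
June 1929 has 30 days -> 23 left
July 1929: 23 <= 31 -> lands on July 23

Result: 1929-07-23


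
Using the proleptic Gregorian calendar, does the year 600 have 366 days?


Gregorian leap year rule: divisible by 4, but not by 100, unless also by 400.
600 is divisible by 100 but not 400 -> not a leap year

No


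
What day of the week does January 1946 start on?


Target: January 1, 1946
Anchor: Jan 1, 1946. With p = 1946 - 1 = 1945: (p + p//4 - p//100 + p//400) mod 7 = (1945 + 486 - 19 + 4) mod 7 = 2416 mod 7 = 1 -> Tuesday (Mon=0 ... Sun=6)
Offset from anchor: 0 days
Weekday index = (1 + 0) mod 7 = 1

Tuesday


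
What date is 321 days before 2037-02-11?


Start: 2037-02-11, subtract 321 days
Back 11 days from February 11 reaches January 31, 2037 -> 310 left
January 2037 has 31 days -> back to December 31, 2036 -> 279 left
December 2036 has 31 days -> back to November 30, 2036 -> 248 left
November 2036 has 30 days -> back to October 31, 2036 -> 218 left
October 2036 has 31 days -> back to September 30, 2036 -> 187 left
September 2036 has 30 days -> back to August 31, 2036 -> 157 left
August 2036 has 31 days -> back to July 31, 2036 -> 126 left
July 2036 has 31 days -> back to June 30, 2036 -> 95 left
June 2036 has 30 days -> back to May 31, 2036 -> 65 left
May 2036 has 31 days -> back to April 30, 2036 -> 34 left
April 2036 has 30 days -> back to March 31, 2036 -> 4 left
March 2036: 31 - 4 = 27 -> lands on March 27

Result: 2036-03-27


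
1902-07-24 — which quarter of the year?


Month: July (month 7)
Q1: Jan-Mar, Q2: Apr-Jun, Q3: Jul-Sep, Q4: Oct-Dec

Q3


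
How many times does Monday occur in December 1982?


December 1982 has 31 days
Anchor: Jan 1, 1982. With p = 1982 - 1 = 1981: (p + p//4 - p//100 + p//400) mod 7 = (1981 + 495 - 19 + 4) mod 7 = 2461 mod 7 = 4 -> Friday (Mon=0 ... Sun=6)
Days before December (Jan-Nov): 334; December 1 index = (4 + 334) mod 7 = 2 -> Wednesday
First Monday is December 6
Mondays: 6, 13, 20, 27

4 Mondays


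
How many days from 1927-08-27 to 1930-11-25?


From 1927-08-27 to 1930-11-25
1927-08-27: days before August = 31 + 28 + 31 + 30 + 31 + 30 + 31 = 212 (1927 is not a leap year); day of year = 212 + 27 = 239
1930-11-25: days before November = 31 + 28 + 31 + 30 + 31 + 30 + 31 + 31 + 30 + 31 = 304 (1930 is not a leap year); day of year = 304 + 25 = 329
Rest of 1927: 365 - 239 = 126
Full years 1928 (366), 1929 (365): 731
Total = 126 + 731 + 329 = 1186

1186 days


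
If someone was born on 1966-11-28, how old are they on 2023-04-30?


Birth: 1966-11-28
Reference: 2023-04-30
Year difference: 2023 - 1966 = 57
Birthday not yet reached in 2023, subtract 1

56 years old


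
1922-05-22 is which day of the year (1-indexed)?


Date: May 22, 1922
Days in months 1 through 4: 120
Plus 22 days in May

Day of year: 142


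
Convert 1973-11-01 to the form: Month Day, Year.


ISO 1973-11-01 parses as year=1973, month=11, day=01
Month 11 -> November

November 1, 1973


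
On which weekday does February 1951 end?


February 1951 has 28 days
Anchor: Jan 1, 1951. With p = 1951 - 1 = 1950: (p + p//4 - p//100 + p//400) mod 7 = (1950 + 487 - 19 + 4) mod 7 = 2422 mod 7 = 0 -> Monday (Mon=0 ... Sun=6)
Days before February (Jan): 31; February 1 index = (0 + 31) mod 7 = 3 -> Thursday
Last day offset: 28 - 1 = 27 days
Weekday index = (3 + 27) mod 7 = 2

Wednesday, February 28


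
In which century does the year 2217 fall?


Century = (year - 1) // 100 + 1
= (2217 - 1) // 100 + 1
= 2216 // 100 + 1
= 22 + 1

23rd century


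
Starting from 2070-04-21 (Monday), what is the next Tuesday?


Current: Monday
Target: Tuesday
Days ahead: 1

Next Tuesday: 2070-04-22


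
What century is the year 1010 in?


Century = (year - 1) // 100 + 1
= (1010 - 1) // 100 + 1
= 1009 // 100 + 1
= 10 + 1

11th century


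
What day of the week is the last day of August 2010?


August 2010 has 31 days
Anchor: Jan 1, 2010. With p = 2010 - 1 = 2009: (p + p//4 - p//100 + p//400) mod 7 = (2009 + 502 - 20 + 5) mod 7 = 2496 mod 7 = 4 -> Friday (Mon=0 ... Sun=6)
Days before August (Jan-Jul): 212; August 1 index = (4 + 212) mod 7 = 6 -> Sunday
Last day offset: 31 - 1 = 30 days
Weekday index = (6 + 30) mod 7 = 1

Tuesday, August 31


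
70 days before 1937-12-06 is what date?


Start: 1937-12-06, subtract 70 days
Back 6 days from December 6 reaches November 30, 1937 -> 64 left
November 1937 has 30 days -> back to October 31, 1937 -> 34 left
October 1937 has 31 days -> back to September 30, 1937 -> 3 left
September 1937: 30 - 3 = 27 -> lands on September 27

Result: 1937-09-27


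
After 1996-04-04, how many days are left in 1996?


Day of year: 95 of 366
Remaining = 366 - 95

271 days


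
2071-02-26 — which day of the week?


Date: February 26, 2071
Anchor: Jan 1, 2071. With p = 2071 - 1 = 2070: (p + p//4 - p//100 + p//400) mod 7 = (2070 + 517 - 20 + 5) mod 7 = 2572 mod 7 = 3 -> Thursday (Mon=0 ... Sun=6)
Days before February (Jan): 31; offset = 31 + 26 - 1 = 56
Weekday index = (3 + 56) mod 7 = 3

Day of the week: Thursday


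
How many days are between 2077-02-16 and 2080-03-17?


From 2077-02-16 to 2080-03-17
2077-02-16: days before February = 31; day of year = 31 + 16 = 47
2080-03-17: days before March = 31 + 29 = 60 (2080 is a leap year); day of year = 60 + 17 = 77
Rest of 2077: 365 - 47 = 318
Full years 2078 (365), 2079 (365): 730
Total = 318 + 730 + 77 = 1125

1125 days


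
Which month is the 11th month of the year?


Month 11 of 12

November


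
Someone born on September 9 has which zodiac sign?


Date: September 9
Conventional tropical zodiac dates: Virgo from August 23 onward; Libra starts September 23
September 9 falls within the Virgo range

Virgo


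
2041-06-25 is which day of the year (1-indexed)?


Date: June 25, 2041
Days in months 1 through 5: 151
Plus 25 days in June

Day of year: 176


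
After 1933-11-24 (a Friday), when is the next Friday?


Current: Friday
Target: Friday
Days ahead: 7

Next Friday: 1933-12-01


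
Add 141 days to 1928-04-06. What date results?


Start: 1928-04-06, add 141 days
April 1928 has 30 days: 30 - 6 = 24 days to April 30 -> 117 left
May 1928 has 31 days -> 86 left
June 1928 has 30 days -> 56 left
July 1928 has 31 days -> 25 left
August 1928: 25 <= 31 -> lands on August 25

Result: 1928-08-25


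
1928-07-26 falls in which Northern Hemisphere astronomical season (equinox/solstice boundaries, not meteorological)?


Date: July 26
Astronomical Summer (approx.; exact equinox/solstice day varies by year): June 21 to September 21
July 26 falls within the Summer window

Summer


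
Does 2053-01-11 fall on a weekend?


Anchor: Jan 1, 2053. With p = 2053 - 1 = 2052: (p + p//4 - p//100 + p//400) mod 7 = (2052 + 513 - 20 + 5) mod 7 = 2550 mod 7 = 2 -> Wednesday (Mon=0 ... Sun=6)
Day of year: 11; offset = 10
Weekday index = (2 + 10) mod 7 = 5 -> Saturday
Weekend days: Saturday, Sunday

Yes


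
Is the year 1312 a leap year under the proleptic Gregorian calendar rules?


Gregorian leap year rule: divisible by 4, but not by 100, unless also by 400.
1312 is divisible by 4 but not 100 -> leap year

Yes


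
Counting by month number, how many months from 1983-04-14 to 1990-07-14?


From April 1983 to July 1990
7 years * 12 = 84 months, plus 3 months = 87

87 months


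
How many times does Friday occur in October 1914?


October 1914 has 31 days
Anchor: Jan 1, 1914. With p = 1914 - 1 = 1913: (p + p//4 - p//100 + p//400) mod 7 = (1913 + 478 - 19 + 4) mod 7 = 2376 mod 7 = 3 -> Thursday (Mon=0 ... Sun=6)
Days before October (Jan-Sep): 273; October 1 index = (3 + 273) mod 7 = 3 -> Thursday
First Friday is October 2
Fridays: 2, 9, 16, 23, 30

5 Fridays


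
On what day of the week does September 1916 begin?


Target: September 1, 1916
Anchor: Jan 1, 1916. With p = 1916 - 1 = 1915: (p + p//4 - p//100 + p//400) mod 7 = (1915 + 478 - 19 + 4) mod 7 = 2378 mod 7 = 5 -> Saturday (Mon=0 ... Sun=6)
Days before September (Jan-Aug): 244 days
Weekday index = (5 + 244) mod 7 = 4

Friday


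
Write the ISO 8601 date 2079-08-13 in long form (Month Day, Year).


ISO 2079-08-13 parses as year=2079, month=08, day=13
Month 8 -> August

August 13, 2079


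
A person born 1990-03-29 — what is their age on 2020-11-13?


Birth: 1990-03-29
Reference: 2020-11-13
Year difference: 2020 - 1990 = 30

30 years old


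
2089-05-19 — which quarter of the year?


Month: May (month 5)
Q1: Jan-Mar, Q2: Apr-Jun, Q3: Jul-Sep, Q4: Oct-Dec

Q2


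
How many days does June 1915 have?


June 1915

30 days


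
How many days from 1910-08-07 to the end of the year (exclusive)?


Day of year: 219 of 365
Remaining = 365 - 219

146 days


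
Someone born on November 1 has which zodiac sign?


Date: November 1
Conventional tropical zodiac dates: Scorpio from October 23 onward; Sagittarius starts November 22
November 1 falls within the Scorpio range

Scorpio


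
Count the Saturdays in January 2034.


January 2034 has 31 days
Anchor: Jan 1, 2034. With p = 2034 - 1 = 2033: (p + p//4 - p//100 + p//400) mod 7 = (2033 + 508 - 20 + 5) mod 7 = 2526 mod 7 = 6 -> Sunday (Mon=0 ... Sun=6)
January 1 is the anchor itself -> Sunday
First Saturday is January 7
Saturdays: 7, 14, 21, 28

4 Saturdays


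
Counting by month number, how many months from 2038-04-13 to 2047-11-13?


From April 2038 to November 2047
9 years * 12 = 108 months, plus 7 months = 115

115 months


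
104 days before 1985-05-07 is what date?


Start: 1985-05-07, subtract 104 days
Back 7 days from May 7 reaches April 30, 1985 -> 97 left
April 1985 has 30 days -> back to March 31, 1985 -> 67 left
March 1985 has 31 days -> back to February 28, 1985 -> 36 left
February 1985 has 28 days -> back to January 31, 1985 -> 8 left
January 1985: 31 - 8 = 23 -> lands on January 23

Result: 1985-01-23


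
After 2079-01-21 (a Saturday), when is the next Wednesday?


Current: Saturday
Target: Wednesday
Days ahead: 4

Next Wednesday: 2079-01-25


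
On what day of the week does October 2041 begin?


Target: October 1, 2041
Anchor: Jan 1, 2041. With p = 2041 - 1 = 2040: (p + p//4 - p//100 + p//400) mod 7 = (2040 + 510 - 20 + 5) mod 7 = 2535 mod 7 = 1 -> Tuesday (Mon=0 ... Sun=6)
Days before October (Jan-Sep): 273 days
Weekday index = (1 + 273) mod 7 = 1

Tuesday


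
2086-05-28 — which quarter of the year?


Month: May (month 5)
Q1: Jan-Mar, Q2: Apr-Jun, Q3: Jul-Sep, Q4: Oct-Dec

Q2


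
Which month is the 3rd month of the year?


Month 3 of 12

March


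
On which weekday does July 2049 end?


July 2049 has 31 days
Anchor: Jan 1, 2049. With p = 2049 - 1 = 2048: (p + p//4 - p//100 + p//400) mod 7 = (2048 + 512 - 20 + 5) mod 7 = 2545 mod 7 = 4 -> Friday (Mon=0 ... Sun=6)
Days before July (Jan-Jun): 181; July 1 index = (4 + 181) mod 7 = 3 -> Thursday
Last day offset: 31 - 1 = 30 days
Weekday index = (3 + 30) mod 7 = 5

Saturday, July 31


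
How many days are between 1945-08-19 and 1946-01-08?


From 1945-08-19 to 1946-01-08
1945-08-19: days before August = 31 + 28 + 31 + 30 + 31 + 30 + 31 = 212 (1945 is not a leap year); day of year = 212 + 19 = 231
1946-01-08: day of year = 8
Rest of 1945: 365 - 231 = 134
Total = 134 + 8 = 142

142 days


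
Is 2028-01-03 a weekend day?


Anchor: Jan 1, 2028. With p = 2028 - 1 = 2027: (p + p//4 - p//100 + p//400) mod 7 = (2027 + 506 - 20 + 5) mod 7 = 2518 mod 7 = 5 -> Saturday (Mon=0 ... Sun=6)
Day of year: 3; offset = 2
Weekday index = (5 + 2) mod 7 = 0 -> Monday
Weekend days: Saturday, Sunday

No


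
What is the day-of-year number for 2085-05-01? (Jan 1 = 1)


Date: May 1, 2085
Days in months 1 through 4: 120
Plus 1 days in May

Day of year: 121


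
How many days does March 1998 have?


March 1998

31 days


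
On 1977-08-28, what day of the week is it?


Date: August 28, 1977
Anchor: Jan 1, 1977. With p = 1977 - 1 = 1976: (p + p//4 - p//100 + p//400) mod 7 = (1976 + 494 - 19 + 4) mod 7 = 2455 mod 7 = 5 -> Saturday (Mon=0 ... Sun=6)
Days before August (Jan-Jul): 212; offset = 212 + 28 - 1 = 239
Weekday index = (5 + 239) mod 7 = 6

Day of the week: Sunday


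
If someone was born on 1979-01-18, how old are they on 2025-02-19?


Birth: 1979-01-18
Reference: 2025-02-19
Year difference: 2025 - 1979 = 46

46 years old


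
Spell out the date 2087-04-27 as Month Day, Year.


ISO 2087-04-27 parses as year=2087, month=04, day=27
Month 4 -> April

April 27, 2087


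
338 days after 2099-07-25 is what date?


Start: 2099-07-25, add 338 days
July 2099 has 31 days: 31 - 25 = 6 days to July 31 -> 332 left
August 2099 has 31 days -> 301 left
September 2099 has 30 days -> 271 left
October 2099 has 31 days -> 240 left
November 2099 has 30 days -> 210 left
December 2099 has 31 days -> 179 left
January 2100 has 31 days -> 148 left
February 2100 has 28 days -> 120 left
March 2100 has 31 days -> 89 left
April 2100 has 30 days -> 59 left
May 2100 has 31 days -> 28 left
June 2100: 28 <= 30 -> lands on June 28

Result: 2100-06-28


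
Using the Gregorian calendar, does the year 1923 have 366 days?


Gregorian leap year rule: divisible by 4, but not by 100, unless also by 400.
1923 is not divisible by 4 -> not a leap year

No


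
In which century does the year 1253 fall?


Century = (year - 1) // 100 + 1
= (1253 - 1) // 100 + 1
= 1252 // 100 + 1
= 12 + 1

13th century


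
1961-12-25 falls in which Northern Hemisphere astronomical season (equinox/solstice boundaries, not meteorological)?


Date: December 25
Astronomical Winter (approx.; exact equinox/solstice day varies by year): December 21 to March 19
December 25 falls within the Winter window

Winter


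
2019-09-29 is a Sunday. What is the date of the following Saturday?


Current: Sunday
Target: Saturday
Days ahead: 6

Next Saturday: 2019-10-05


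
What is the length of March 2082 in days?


March 2082

31 days


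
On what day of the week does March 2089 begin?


Target: March 1, 2089
Anchor: Jan 1, 2089. With p = 2089 - 1 = 2088: (p + p//4 - p//100 + p//400) mod 7 = (2088 + 522 - 20 + 5) mod 7 = 2595 mod 7 = 5 -> Saturday (Mon=0 ... Sun=6)
Days before March (Jan-Feb): 59 days
Weekday index = (5 + 59) mod 7 = 1

Tuesday


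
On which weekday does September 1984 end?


September 1984 has 30 days
Anchor: Jan 1, 1984. With p = 1984 - 1 = 1983: (p + p//4 - p//100 + p//400) mod 7 = (1983 + 495 - 19 + 4) mod 7 = 2463 mod 7 = 6 -> Sunday (Mon=0 ... Sun=6)
Days before September (Jan-Aug): 244; September 1 index = (6 + 244) mod 7 = 5 -> Saturday
Last day offset: 30 - 1 = 29 days
Weekday index = (5 + 29) mod 7 = 6

Sunday, September 30


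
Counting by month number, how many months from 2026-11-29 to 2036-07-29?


From November 2026 to July 2036
10 years * 12 = 120 months, minus 4 months = 116

116 months


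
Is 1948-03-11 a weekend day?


Anchor: Jan 1, 1948. With p = 1948 - 1 = 1947: (p + p//4 - p//100 + p//400) mod 7 = (1947 + 486 - 19 + 4) mod 7 = 2418 mod 7 = 3 -> Thursday (Mon=0 ... Sun=6)
Day of year: 71; offset = 70
Weekday index = (3 + 70) mod 7 = 3 -> Thursday
Weekend days: Saturday, Sunday

No


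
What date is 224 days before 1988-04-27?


Start: 1988-04-27, subtract 224 days
Back 27 days from April 27 reaches March 31, 1988 -> 197 left
March 1988 has 31 days -> back to February 29, 1988 -> 166 left
February 1988 has 29 days -> back to January 31, 1988 -> 137 left
January 1988 has 31 days -> back to December 31, 1987 -> 106 left
December 1987 has 31 days -> back to November 30, 1987 -> 75 left
November 1987 has 30 days -> back to October 31, 1987 -> 45 left
October 1987 has 31 days -> back to September 30, 1987 -> 14 left
September 1987: 30 - 14 = 16 -> lands on September 16

Result: 1987-09-16


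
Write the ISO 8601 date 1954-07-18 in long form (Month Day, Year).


ISO 1954-07-18 parses as year=1954, month=07, day=18
Month 7 -> July

July 18, 1954


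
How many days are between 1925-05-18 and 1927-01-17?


From 1925-05-18 to 1927-01-17
1925-05-18: days before May = 31 + 28 + 31 + 30 = 120 (1925 is not a leap year); day of year = 120 + 18 = 138
1927-01-17: day of year = 17
Rest of 1925: 365 - 138 = 227
Full years 1926 (365): 365
Total = 227 + 365 + 17 = 609

609 days


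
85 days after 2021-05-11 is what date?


Start: 2021-05-11, add 85 days
May 2021 has 31 days: 31 - 11 = 20 days to May 31 -> 65 left
June 2021 has 30 days -> 35 left
July 2021 has 31 days -> 4 left
August 2021: 4 <= 31 -> lands on August 4

Result: 2021-08-04


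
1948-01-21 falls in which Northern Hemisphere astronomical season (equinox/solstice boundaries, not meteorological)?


Date: January 21
Astronomical Winter (approx.; exact equinox/solstice day varies by year): December 21 to March 19
January 21 falls within the Winter window

Winter


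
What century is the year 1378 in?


Century = (year - 1) // 100 + 1
= (1378 - 1) // 100 + 1
= 1377 // 100 + 1
= 13 + 1

14th century


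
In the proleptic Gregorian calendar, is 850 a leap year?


Gregorian leap year rule: divisible by 4, but not by 100, unless also by 400.
850 is not divisible by 4 -> not a leap year

No


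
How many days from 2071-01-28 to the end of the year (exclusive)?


Day of year: 28 of 365
Remaining = 365 - 28

337 days


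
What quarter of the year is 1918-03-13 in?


Month: March (month 3)
Q1: Jan-Mar, Q2: Apr-Jun, Q3: Jul-Sep, Q4: Oct-Dec

Q1


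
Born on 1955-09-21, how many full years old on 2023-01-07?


Birth: 1955-09-21
Reference: 2023-01-07
Year difference: 2023 - 1955 = 68
Birthday not yet reached in 2023, subtract 1

67 years old


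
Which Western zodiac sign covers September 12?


Date: September 12
Conventional tropical zodiac dates: Virgo from August 23 onward; Libra starts September 23
September 12 falls within the Virgo range

Virgo


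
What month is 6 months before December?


December is month 12
12 - 6 = 6

June


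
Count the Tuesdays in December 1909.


December 1909 has 31 days
Anchor: Jan 1, 1909. With p = 1909 - 1 = 1908: (p + p//4 - p//100 + p//400) mod 7 = (1908 + 477 - 19 + 4) mod 7 = 2370 mod 7 = 4 -> Friday (Mon=0 ... Sun=6)
Days before December (Jan-Nov): 334; December 1 index = (4 + 334) mod 7 = 2 -> Wednesday
First Tuesday is December 7
Tuesdays: 7, 14, 21, 28

4 Tuesdays


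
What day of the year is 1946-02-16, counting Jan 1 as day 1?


Date: February 16, 1946
Days in months 1 through 1: 31
Plus 16 days in February

Day of year: 47


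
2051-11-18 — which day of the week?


Date: November 18, 2051
Anchor: Jan 1, 2051. With p = 2051 - 1 = 2050: (p + p//4 - p//100 + p//400) mod 7 = (2050 + 512 - 20 + 5) mod 7 = 2547 mod 7 = 6 -> Sunday (Mon=0 ... Sun=6)
Days before November (Jan-Oct): 304; offset = 304 + 18 - 1 = 321
Weekday index = (6 + 321) mod 7 = 5

Day of the week: Saturday


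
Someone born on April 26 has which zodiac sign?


Date: April 26
Conventional tropical zodiac dates: Taurus from April 20 onward; Gemini starts May 21
April 26 falls within the Taurus range

Taurus


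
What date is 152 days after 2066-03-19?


Start: 2066-03-19, add 152 days
March 2066 has 31 days: 31 - 19 = 12 days to March 31 -> 140 left
April 2066 has 30 days -> 110 left
May 2066 has 31 days -> 79 left
June 2066 has 30 days -> 49 left
July 2066 has 31 days -> 18 left
August 2066: 18 <= 31 -> lands on August 18

Result: 2066-08-18


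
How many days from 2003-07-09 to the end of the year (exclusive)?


Day of year: 190 of 365
Remaining = 365 - 190

175 days


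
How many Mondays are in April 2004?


April 2004 has 30 days
Anchor: Jan 1, 2004. With p = 2004 - 1 = 2003: (p + p//4 - p//100 + p//400) mod 7 = (2003 + 500 - 20 + 5) mod 7 = 2488 mod 7 = 3 -> Thursday (Mon=0 ... Sun=6)
Days before April (Jan-Mar): 91; April 1 index = (3 + 91) mod 7 = 3 -> Thursday
First Monday is April 5
Mondays: 5, 12, 19, 26

4 Mondays


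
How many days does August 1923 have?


August 1923

31 days


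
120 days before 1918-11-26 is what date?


Start: 1918-11-26, subtract 120 days
Back 26 days from November 26 reaches October 31, 1918 -> 94 left
October 1918 has 31 days -> back to September 30, 1918 -> 63 left
September 1918 has 30 days -> back to August 31, 1918 -> 33 left
August 1918 has 31 days -> back to July 31, 1918 -> 2 left
July 1918: 31 - 2 = 29 -> lands on July 29

Result: 1918-07-29


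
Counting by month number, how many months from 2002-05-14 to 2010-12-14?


From May 2002 to December 2010
8 years * 12 = 96 months, plus 7 months = 103

103 months


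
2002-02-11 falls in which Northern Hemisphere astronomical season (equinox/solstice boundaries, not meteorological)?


Date: February 11
Astronomical Winter (approx.; exact equinox/solstice day varies by year): December 21 to March 19
February 11 falls within the Winter window

Winter


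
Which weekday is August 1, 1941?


Target: August 1, 1941
Anchor: Jan 1, 1941. With p = 1941 - 1 = 1940: (p + p//4 - p//100 + p//400) mod 7 = (1940 + 485 - 19 + 4) mod 7 = 2410 mod 7 = 2 -> Wednesday (Mon=0 ... Sun=6)
Days before August (Jan-Jul): 212 days
Weekday index = (2 + 212) mod 7 = 4

Friday


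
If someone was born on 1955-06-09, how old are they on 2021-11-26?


Birth: 1955-06-09
Reference: 2021-11-26
Year difference: 2021 - 1955 = 66

66 years old


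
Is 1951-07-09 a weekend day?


Anchor: Jan 1, 1951. With p = 1951 - 1 = 1950: (p + p//4 - p//100 + p//400) mod 7 = (1950 + 487 - 19 + 4) mod 7 = 2422 mod 7 = 0 -> Monday (Mon=0 ... Sun=6)
Day of year: 190; offset = 189
Weekday index = (0 + 189) mod 7 = 0 -> Monday
Weekend days: Saturday, Sunday

No


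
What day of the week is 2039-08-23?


Date: August 23, 2039
Anchor: Jan 1, 2039. With p = 2039 - 1 = 2038: (p + p//4 - p//100 + p//400) mod 7 = (2038 + 509 - 20 + 5) mod 7 = 2532 mod 7 = 5 -> Saturday (Mon=0 ... Sun=6)
Days before August (Jan-Jul): 212; offset = 212 + 23 - 1 = 234
Weekday index = (5 + 234) mod 7 = 1

Day of the week: Tuesday


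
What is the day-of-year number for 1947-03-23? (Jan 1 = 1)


Date: March 23, 1947
Days in months 1 through 2: 59
Plus 23 days in March

Day of year: 82


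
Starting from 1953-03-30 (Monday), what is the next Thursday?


Current: Monday
Target: Thursday
Days ahead: 3

Next Thursday: 1953-04-02


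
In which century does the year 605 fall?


Century = (year - 1) // 100 + 1
= (605 - 1) // 100 + 1
= 604 // 100 + 1
= 6 + 1

7th century


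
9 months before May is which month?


May is month 5
5 - 9 = -4; wrap: -4 + 12 = 8

August


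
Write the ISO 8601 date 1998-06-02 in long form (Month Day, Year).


ISO 1998-06-02 parses as year=1998, month=06, day=02
Month 6 -> June

June 2, 1998


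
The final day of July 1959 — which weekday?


July 1959 has 31 days
Anchor: Jan 1, 1959. With p = 1959 - 1 = 1958: (p + p//4 - p//100 + p//400) mod 7 = (1958 + 489 - 19 + 4) mod 7 = 2432 mod 7 = 3 -> Thursday (Mon=0 ... Sun=6)
Days before July (Jan-Jun): 181; July 1 index = (3 + 181) mod 7 = 2 -> Wednesday
Last day offset: 31 - 1 = 30 days
Weekday index = (2 + 30) mod 7 = 4

Friday, July 31


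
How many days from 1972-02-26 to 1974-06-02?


From 1972-02-26 to 1974-06-02
1972-02-26: days before February = 31; day of year = 31 + 26 = 57
1974-06-02: days before June = 31 + 28 + 31 + 30 + 31 = 151 (1974 is not a leap year); day of year = 151 + 2 = 153
Rest of 1972: 366 - 57 = 309
Full years 1973 (365): 365
Total = 309 + 365 + 153 = 827

827 days


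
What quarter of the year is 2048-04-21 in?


Month: April (month 4)
Q1: Jan-Mar, Q2: Apr-Jun, Q3: Jul-Sep, Q4: Oct-Dec

Q2


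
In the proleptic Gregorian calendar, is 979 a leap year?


Gregorian leap year rule: divisible by 4, but not by 100, unless also by 400.
979 is not divisible by 4 -> not a leap year

No


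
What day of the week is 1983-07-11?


Date: July 11, 1983
Anchor: Jan 1, 1983. With p = 1983 - 1 = 1982: (p + p//4 - p//100 + p//400) mod 7 = (1982 + 495 - 19 + 4) mod 7 = 2462 mod 7 = 5 -> Saturday (Mon=0 ... Sun=6)
Days before July (Jan-Jun): 181; offset = 181 + 11 - 1 = 191
Weekday index = (5 + 191) mod 7 = 0

Day of the week: Monday


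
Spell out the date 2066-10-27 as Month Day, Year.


ISO 2066-10-27 parses as year=2066, month=10, day=27
Month 10 -> October

October 27, 2066


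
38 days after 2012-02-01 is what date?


Start: 2012-02-01, add 38 days
February 2012 has 29 days: 29 - 1 = 28 days to February 29 -> 10 left
March 2012: 10 <= 31 -> lands on March 10

Result: 2012-03-10


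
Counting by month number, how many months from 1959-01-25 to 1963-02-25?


From January 1959 to February 1963
4 years * 12 = 48 months, plus 1 month = 49

49 months


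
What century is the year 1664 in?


Century = (year - 1) // 100 + 1
= (1664 - 1) // 100 + 1
= 1663 // 100 + 1
= 16 + 1

17th century


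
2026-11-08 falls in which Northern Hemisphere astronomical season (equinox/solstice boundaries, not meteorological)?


Date: November 8
Astronomical Autumn (approx.; exact equinox/solstice day varies by year): September 22 to December 20
November 8 falls within the Autumn window

Autumn


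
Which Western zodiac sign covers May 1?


Date: May 1
Conventional tropical zodiac dates: Taurus from April 20 onward; Gemini starts May 21
May 1 falls within the Taurus range

Taurus


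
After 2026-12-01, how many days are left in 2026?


Day of year: 335 of 365
Remaining = 365 - 335

30 days


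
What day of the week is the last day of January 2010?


January 2010 has 31 days
Anchor: Jan 1, 2010. With p = 2010 - 1 = 2009: (p + p//4 - p//100 + p//400) mod 7 = (2009 + 502 - 20 + 5) mod 7 = 2496 mod 7 = 4 -> Friday (Mon=0 ... Sun=6)
January 1 is the anchor itself -> Friday
Last day offset: 31 - 1 = 30 days
Weekday index = (4 + 30) mod 7 = 6

Sunday, January 31


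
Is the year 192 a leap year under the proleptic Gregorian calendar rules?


Gregorian leap year rule: divisible by 4, but not by 100, unless also by 400.
192 is divisible by 4 but not 100 -> leap year

Yes


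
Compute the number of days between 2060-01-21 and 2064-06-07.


From 2060-01-21 to 2064-06-07
2060-01-21: day of year = 21
2064-06-07: days before June = 31 + 29 + 31 + 30 + 31 = 152 (2064 is a leap year); day of year = 152 + 7 = 159
Rest of 2060: 366 - 21 = 345
Full years 2061 (365), 2062 (365), 2063 (365): 1095
Total = 345 + 1095 + 159 = 1599

1599 days
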